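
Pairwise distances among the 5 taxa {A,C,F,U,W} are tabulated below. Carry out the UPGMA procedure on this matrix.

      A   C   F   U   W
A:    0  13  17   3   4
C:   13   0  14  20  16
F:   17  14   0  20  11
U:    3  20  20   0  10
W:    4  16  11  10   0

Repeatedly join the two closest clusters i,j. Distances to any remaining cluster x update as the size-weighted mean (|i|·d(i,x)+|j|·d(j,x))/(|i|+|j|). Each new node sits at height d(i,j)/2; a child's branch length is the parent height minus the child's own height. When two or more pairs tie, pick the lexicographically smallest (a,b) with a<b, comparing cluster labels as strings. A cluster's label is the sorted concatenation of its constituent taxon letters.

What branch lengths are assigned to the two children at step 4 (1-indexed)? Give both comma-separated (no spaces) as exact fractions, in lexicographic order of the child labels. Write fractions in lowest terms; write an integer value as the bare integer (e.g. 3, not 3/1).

iteration 1: select A,U (d=3); attach at lengths (3/2, 3/2); label the merged cluster AU
  updated: d(AU,C)=33/2, d(AU,F)=37/2, d(AU,W)=7
iteration 2: select AU,W (d=7); attach at lengths (2, 7/2); label the merged cluster AUW
  updated: d(AUW,C)=49/3, d(AUW,F)=16
iteration 3: select C,F (d=14); attach at lengths (7, 7); label the merged cluster CF
  updated: d(AUW,CF)=97/6
iteration 4: select AUW,CF (d=97/6); attach at lengths (55/12, 13/12); label the merged cluster ACFUW
final tree: (((A:3/2,U:3/2):2,W:7/2):55/12,(C:7,F:7):13/12)
total length: 169/6

55/12,13/12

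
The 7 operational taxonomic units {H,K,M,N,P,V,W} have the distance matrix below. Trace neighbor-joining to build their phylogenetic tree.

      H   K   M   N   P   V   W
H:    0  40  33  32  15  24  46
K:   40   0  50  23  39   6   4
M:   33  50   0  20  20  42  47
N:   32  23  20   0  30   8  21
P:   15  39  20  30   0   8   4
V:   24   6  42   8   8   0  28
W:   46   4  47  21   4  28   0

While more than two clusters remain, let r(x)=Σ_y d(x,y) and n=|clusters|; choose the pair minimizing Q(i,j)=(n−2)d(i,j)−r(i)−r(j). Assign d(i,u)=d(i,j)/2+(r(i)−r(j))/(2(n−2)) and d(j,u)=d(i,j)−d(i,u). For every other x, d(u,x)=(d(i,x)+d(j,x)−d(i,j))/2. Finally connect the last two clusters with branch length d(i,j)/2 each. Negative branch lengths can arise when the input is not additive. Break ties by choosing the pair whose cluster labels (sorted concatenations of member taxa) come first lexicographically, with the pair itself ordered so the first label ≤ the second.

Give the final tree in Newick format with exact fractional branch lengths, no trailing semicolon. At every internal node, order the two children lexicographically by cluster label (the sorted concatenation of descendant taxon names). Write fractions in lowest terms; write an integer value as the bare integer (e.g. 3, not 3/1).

step 1: merge (K,W) at d=4, Q=-292; branch lengths K→16/5, W→4/5; new cluster KW
  updated: d(H,KW)=41, d(KW,M)=93/2, d(KW,N)=20, d(KW,P)=39/2, d(KW,V)=15
step 2: merge (M,N) at d=20, Q=-383/2; branch lengths M→263/16, N→57/16; new cluster MN
  updated: d(H,MN)=45/2, d(KW,MN)=93/4, d(MN,P)=15, d(MN,V)=15
step 3: merge (KW,V) at d=15, Q=-463/4; branch lengths KW→109/8, V→11/8; new cluster KVW
  updated: d(H,KVW)=25, d(KVW,MN)=93/8, d(KVW,P)=25/4
step 4: merge (H,P) at d=15, Q=-275/4; branch lengths H→225/16, P→15/16; new cluster HP
  updated: d(HP,KVW)=65/8, d(HP,MN)=45/4
step 5: merge (HP,KVW) at d=65/8, Q=-31; branch lengths HP→31/8, KVW→17/4; new cluster HKPVW
  updated: d(HKPVW,MN)=59/8
step 6: merge (HKPVW,MN) at d=59/8; branch lengths HKPVW→59/16, MN→59/16; new cluster HKMNPVW
final tree: (((H:225/16,P:15/16):31/8,((K:16/5,W:4/5):109/8,V:11/8):17/4):59/16,(M:263/16,N:57/16):59/16)
total length: 139/2

(((H:225/16,P:15/16):31/8,((K:16/5,W:4/5):109/8,V:11/8):17/4):59/16,(M:263/16,N:57/16):59/16)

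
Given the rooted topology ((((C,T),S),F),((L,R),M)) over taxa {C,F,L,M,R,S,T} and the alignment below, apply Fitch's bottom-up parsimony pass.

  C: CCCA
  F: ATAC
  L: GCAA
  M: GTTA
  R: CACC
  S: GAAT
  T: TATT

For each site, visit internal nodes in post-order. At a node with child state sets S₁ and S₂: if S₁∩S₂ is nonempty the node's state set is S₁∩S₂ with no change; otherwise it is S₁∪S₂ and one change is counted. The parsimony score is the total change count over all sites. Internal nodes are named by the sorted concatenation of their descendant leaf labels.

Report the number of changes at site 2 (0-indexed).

CT@0: {C} ∪ {T} = {C,T} (union, +1)
CST@0: {C,T} ∪ {G} = {C,G,T} (union, +1)
CFST@0: {C,G,T} ∪ {A} = {A,C,G,T} (union, +1)
LR@0: {G} ∪ {C} = {C,G} (union, +1)
LMR@0: {C,G} ∩ {G} = {G} (intersection, +0)
CFLMRST@0: {A,C,G,T} ∩ {G} = {G} (intersection, +0)
CT@1: {C} ∪ {A} = {A,C} (union, +1)
CST@1: {A,C} ∩ {A} = {A} (intersection, +0)
CFST@1: {A} ∪ {T} = {A,T} (union, +1)
LR@1: {C} ∪ {A} = {A,C} (union, +1)
LMR@1: {A,C} ∪ {T} = {A,C,T} (union, +1)
CFLMRST@1: {A,T} ∩ {A,C,T} = {A,T} (intersection, +0)
CT@2: {C} ∪ {T} = {C,T} (union, +1)
CST@2: {C,T} ∪ {A} = {A,C,T} (union, +1)
CFST@2: {A,C,T} ∩ {A} = {A} (intersection, +0)
LR@2: {A} ∪ {C} = {A,C} (union, +1)
LMR@2: {A,C} ∪ {T} = {A,C,T} (union, +1)
CFLMRST@2: {A} ∩ {A,C,T} = {A} (intersection, +0)
CT@3: {A} ∪ {T} = {A,T} (union, +1)
CST@3: {A,T} ∩ {T} = {T} (intersection, +0)
CFST@3: {T} ∪ {C} = {C,T} (union, +1)
LR@3: {A} ∪ {C} = {A,C} (union, +1)
LMR@3: {A,C} ∩ {A} = {A} (intersection, +0)
CFLMRST@3: {C,T} ∪ {A} = {A,C,T} (union, +1)
per-site changes: [4, 4, 4, 4]; total = 16

4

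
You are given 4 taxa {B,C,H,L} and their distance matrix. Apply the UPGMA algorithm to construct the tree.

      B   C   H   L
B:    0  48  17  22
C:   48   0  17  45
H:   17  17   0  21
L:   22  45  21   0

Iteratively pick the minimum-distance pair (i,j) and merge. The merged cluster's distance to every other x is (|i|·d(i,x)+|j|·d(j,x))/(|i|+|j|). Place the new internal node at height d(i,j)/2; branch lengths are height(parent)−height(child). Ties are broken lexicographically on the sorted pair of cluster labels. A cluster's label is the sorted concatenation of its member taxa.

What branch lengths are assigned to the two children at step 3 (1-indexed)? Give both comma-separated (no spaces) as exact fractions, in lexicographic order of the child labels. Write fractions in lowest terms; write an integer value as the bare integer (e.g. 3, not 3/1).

91/12,55/3

iteration 1: select B,H (d=17); attach at lengths (17/2, 17/2); label the merged cluster BH
  updated: d(BH,C)=65/2, d(BH,L)=43/2
iteration 2: select BH,L (d=43/2); attach at lengths (9/4, 43/4); label the merged cluster BHL
  updated: d(BHL,C)=110/3
iteration 3: select BHL,C (d=110/3); attach at lengths (91/12, 55/3); label the merged cluster BCHL
final tree: (((B:17/2,H:17/2):9/4,L:43/4):91/12,C:55/3)
total length: 671/12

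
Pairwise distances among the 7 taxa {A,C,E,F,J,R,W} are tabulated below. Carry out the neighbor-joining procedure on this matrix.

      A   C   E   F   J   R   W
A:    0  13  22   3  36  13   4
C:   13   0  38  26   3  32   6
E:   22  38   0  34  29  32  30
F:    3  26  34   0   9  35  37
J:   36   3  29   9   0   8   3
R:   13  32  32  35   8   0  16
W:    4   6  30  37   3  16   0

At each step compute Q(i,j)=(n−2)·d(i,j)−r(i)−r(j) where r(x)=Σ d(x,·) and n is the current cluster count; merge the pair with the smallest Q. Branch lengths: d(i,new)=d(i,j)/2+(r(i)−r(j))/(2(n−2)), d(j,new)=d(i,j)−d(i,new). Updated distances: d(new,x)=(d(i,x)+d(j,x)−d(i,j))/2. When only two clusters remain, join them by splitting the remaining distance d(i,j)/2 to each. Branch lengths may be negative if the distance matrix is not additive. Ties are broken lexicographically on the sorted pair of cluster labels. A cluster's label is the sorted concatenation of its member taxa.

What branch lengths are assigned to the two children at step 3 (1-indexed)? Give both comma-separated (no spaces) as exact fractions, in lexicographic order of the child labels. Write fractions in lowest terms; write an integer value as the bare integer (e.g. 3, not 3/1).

step 1: merge (A,F) at d=3, Q=-220; branch lengths A→-19/5, F→34/5; new cluster AF
  updated: d(AF,C)=18, d(AF,E)=53/2, d(AF,J)=21, d(AF,R)=45/2, d(AF,W)=19
step 2: merge (AF,E) at d=53/2, Q=-313/2; branch lengths AF→115/16, E→309/16; new cluster AEF
  updated: d(AEF,C)=59/4, d(AEF,J)=47/4, d(AEF,R)=14, d(AEF,W)=45/4
step 3: merge (AEF,R) at d=14, Q=-319/4; branch lengths AEF→95/24, R→241/24; new cluster AEFR
  updated: d(AEFR,C)=131/8, d(AEFR,J)=23/8, d(AEFR,W)=53/8
step 4: merge (AEFR,J) at d=23/8, Q=-29; branch lengths AEFR→91/16, J→-45/16; new cluster AEFJR
  updated: d(AEFJR,C)=33/4, d(AEFJR,W)=27/8
step 5: merge (AEFJR,C) at d=33/4, Q=-141/8; branch lengths AEFJR→45/16, C→87/16; new cluster ACEFJR
  updated: d(ACEFJR,W)=9/16
step 6: merge (ACEFJR,W) at d=9/16; branch lengths ACEFJR→9/32, W→9/32; new cluster ACEFJRW
final tree: ((((((A:-19/5,F:34/5):115/16,E:309/16):95/24,R:241/24):91/16,J:-45/16):45/16,C:87/16):9/32,W:9/32)
total length: 883/16

95/24,241/24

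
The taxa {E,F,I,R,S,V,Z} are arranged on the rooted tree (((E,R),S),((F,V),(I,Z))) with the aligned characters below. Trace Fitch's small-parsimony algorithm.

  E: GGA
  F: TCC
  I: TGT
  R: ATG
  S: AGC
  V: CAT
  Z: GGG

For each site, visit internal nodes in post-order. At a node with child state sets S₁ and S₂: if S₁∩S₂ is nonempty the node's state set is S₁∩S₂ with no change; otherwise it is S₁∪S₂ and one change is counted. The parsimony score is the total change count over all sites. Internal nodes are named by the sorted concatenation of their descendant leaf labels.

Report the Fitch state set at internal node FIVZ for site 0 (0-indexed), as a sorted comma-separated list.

[col 0] ER: children E:{G}, R:{A} ∪→ {A,G}; cost 1
[col 0] ERS: children ER:{A,G}, S:{A} ∩→ {A}; cost 0
[col 0] FV: children F:{T}, V:{C} ∪→ {C,T}; cost 1
[col 0] IZ: children I:{T}, Z:{G} ∪→ {G,T}; cost 1
[col 0] FIVZ: children FV:{C,T}, IZ:{G,T} ∩→ {T}; cost 0
[col 0] EFIRSVZ: children ERS:{A}, FIVZ:{T} ∪→ {A,T}; cost 1
[col 1] ER: children E:{G}, R:{T} ∪→ {G,T}; cost 1
[col 1] ERS: children ER:{G,T}, S:{G} ∩→ {G}; cost 0
[col 1] FV: children F:{C}, V:{A} ∪→ {A,C}; cost 1
[col 1] IZ: children I:{G}, Z:{G} ∩→ {G}; cost 0
[col 1] FIVZ: children FV:{A,C}, IZ:{G} ∪→ {A,C,G}; cost 1
[col 1] EFIRSVZ: children ERS:{G}, FIVZ:{A,C,G} ∩→ {G}; cost 0
[col 2] ER: children E:{A}, R:{G} ∪→ {A,G}; cost 1
[col 2] ERS: children ER:{A,G}, S:{C} ∪→ {A,C,G}; cost 1
[col 2] FV: children F:{C}, V:{T} ∪→ {C,T}; cost 1
[col 2] IZ: children I:{T}, Z:{G} ∪→ {G,T}; cost 1
[col 2] FIVZ: children FV:{C,T}, IZ:{G,T} ∩→ {T}; cost 0
[col 2] EFIRSVZ: children ERS:{A,C,G}, FIVZ:{T} ∪→ {A,C,G,T}; cost 1
per-site changes: [4, 3, 5]; total = 12

T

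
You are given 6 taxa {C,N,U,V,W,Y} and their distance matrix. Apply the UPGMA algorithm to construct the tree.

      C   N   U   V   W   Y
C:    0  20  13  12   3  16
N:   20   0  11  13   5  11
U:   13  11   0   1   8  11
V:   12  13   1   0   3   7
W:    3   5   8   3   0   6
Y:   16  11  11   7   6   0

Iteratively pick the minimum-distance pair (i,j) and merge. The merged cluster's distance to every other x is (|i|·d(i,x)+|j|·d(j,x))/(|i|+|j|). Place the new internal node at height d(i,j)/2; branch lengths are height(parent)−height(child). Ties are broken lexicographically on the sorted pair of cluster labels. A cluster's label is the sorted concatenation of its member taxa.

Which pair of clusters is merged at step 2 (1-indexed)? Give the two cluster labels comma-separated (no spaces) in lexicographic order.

C,W

iteration 1: select U,V (d=1); attach at lengths (1/2, 1/2); label the merged cluster UV
  updated: d(C,UV)=25/2, d(N,UV)=12, d(UV,W)=11/2, d(UV,Y)=9
iteration 2: select C,W (d=3); attach at lengths (3/2, 3/2); label the merged cluster CW
  updated: d(CW,N)=25/2, d(CW,UV)=9, d(CW,Y)=11
iteration 3: select CW,UV (d=9); attach at lengths (3, 4); label the merged cluster CUVW
  updated: d(CUVW,N)=49/4, d(CUVW,Y)=10
iteration 4: select CUVW,Y (d=10); attach at lengths (1/2, 5); label the merged cluster CUVWY
  updated: d(CUVWY,N)=12
iteration 5: select CUVWY,N (d=12); attach at lengths (1, 6); label the merged cluster CNUVWY
final tree: ((((C:3/2,W:3/2):3,(U:1/2,V:1/2):4):1/2,Y:5):1,N:6)
total length: 47/2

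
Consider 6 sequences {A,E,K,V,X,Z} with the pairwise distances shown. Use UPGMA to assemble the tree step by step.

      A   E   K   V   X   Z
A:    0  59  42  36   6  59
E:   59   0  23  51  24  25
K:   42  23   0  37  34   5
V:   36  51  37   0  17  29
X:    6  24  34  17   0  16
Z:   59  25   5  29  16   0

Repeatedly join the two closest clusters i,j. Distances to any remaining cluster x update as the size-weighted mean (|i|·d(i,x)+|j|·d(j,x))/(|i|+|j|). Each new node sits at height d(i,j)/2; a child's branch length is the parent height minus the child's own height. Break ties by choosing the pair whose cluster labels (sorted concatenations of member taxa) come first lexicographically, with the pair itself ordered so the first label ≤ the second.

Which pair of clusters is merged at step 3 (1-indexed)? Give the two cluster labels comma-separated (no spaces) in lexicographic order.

step 1: merge (K,Z) at d=5; branch lengths K→5/2, Z→5/2; new cluster KZ
  updated: d(A,KZ)=101/2, d(E,KZ)=24, d(KZ,V)=33, d(KZ,X)=25
step 2: merge (A,X) at d=6; branch lengths A→3, X→3; new cluster AX
  updated: d(AX,E)=83/2, d(AX,KZ)=151/4, d(AX,V)=53/2
step 3: merge (E,KZ) at d=24; branch lengths E→12, KZ→19/2; new cluster EKZ
  updated: d(AX,EKZ)=39, d(EKZ,V)=39
step 4: merge (AX,V) at d=53/2; branch lengths AX→41/4, V→53/4; new cluster AVX
  updated: d(AVX,EKZ)=39
step 5: merge (AVX,EKZ) at d=39; branch lengths AVX→25/4, EKZ→15/2; new cluster AEKVXZ
final tree: (((A:3,X:3):41/4,V:53/4):25/4,(E:12,(K:5/2,Z:5/2):19/2):15/2)
total length: 279/4

E,KZ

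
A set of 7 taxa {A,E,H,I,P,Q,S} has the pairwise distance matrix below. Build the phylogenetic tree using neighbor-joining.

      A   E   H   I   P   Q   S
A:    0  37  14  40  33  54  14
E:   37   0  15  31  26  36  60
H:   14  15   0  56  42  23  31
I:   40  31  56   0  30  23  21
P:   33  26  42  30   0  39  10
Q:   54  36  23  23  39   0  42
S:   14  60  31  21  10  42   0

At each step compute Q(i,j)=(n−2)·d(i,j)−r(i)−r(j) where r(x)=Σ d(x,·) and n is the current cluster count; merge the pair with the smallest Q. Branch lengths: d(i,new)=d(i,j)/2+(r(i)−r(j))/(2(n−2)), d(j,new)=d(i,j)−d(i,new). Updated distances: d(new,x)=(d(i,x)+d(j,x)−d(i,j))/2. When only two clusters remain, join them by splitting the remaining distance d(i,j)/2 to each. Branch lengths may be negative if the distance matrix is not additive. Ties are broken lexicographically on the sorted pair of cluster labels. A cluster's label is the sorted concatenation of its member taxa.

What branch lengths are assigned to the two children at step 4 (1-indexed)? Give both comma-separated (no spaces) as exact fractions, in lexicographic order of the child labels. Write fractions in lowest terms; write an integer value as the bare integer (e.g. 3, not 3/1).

119/16,161/16

1. join E+H (d=15, Q=-311) ⇒ EH; edges |E|=99/10, |H|=51/10
  updated: d(A,EH)=18, d(EH,I)=36, d(EH,P)=53/2, d(EH,Q)=22, d(EH,S)=38
2. join I+Q (d=23, Q=-238) ⇒ IQ; edges |I|=31/4, |Q|=61/4
  updated: d(A,IQ)=71/2, d(EH,IQ)=35/2, d(IQ,P)=23, d(IQ,S)=20
3. join A+EH (d=18, Q=-293/2) ⇒ AEH; edges |A|=109/12, |EH|=107/12
  updated: d(AEH,IQ)=35/2, d(AEH,P)=83/4, d(AEH,S)=17
4. join AEH+IQ (d=35/2, Q=-323/4) ⇒ AEHIQ; edges |AEH|=119/16, |IQ|=161/16
  updated: d(AEHIQ,P)=105/8, d(AEHIQ,S)=39/4
5. join AEHIQ+P (d=105/8, Q=-263/8) ⇒ AEHIPQ; edges |AEHIQ|=103/16, |P|=107/16
  updated: d(AEHIPQ,S)=53/16
6. join AEHIPQ+S (d=53/16) ⇒ AEHIPQS; edges |AEHIPQ|=53/32, |S|=53/32
final tree: ((((A:109/12,(E:99/10,H:51/10):107/12):119/16,(I:31/4,Q:61/4):161/16):103/16,P:107/16):53/32,S:53/32)
total length: 1439/16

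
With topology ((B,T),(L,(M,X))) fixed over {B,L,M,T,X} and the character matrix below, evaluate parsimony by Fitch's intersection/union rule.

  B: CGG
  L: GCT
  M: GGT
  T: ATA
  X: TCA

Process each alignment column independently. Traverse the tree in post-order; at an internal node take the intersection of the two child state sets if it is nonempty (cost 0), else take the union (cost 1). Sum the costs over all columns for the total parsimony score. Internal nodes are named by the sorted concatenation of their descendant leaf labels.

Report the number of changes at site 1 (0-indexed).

BT@0: {C} ∪ {A} = {A,C} (union, +1)
MX@0: {G} ∪ {T} = {G,T} (union, +1)
LMX@0: {G} ∩ {G,T} = {G} (intersection, +0)
BLMTX@0: {A,C} ∪ {G} = {A,C,G} (union, +1)
BT@1: {G} ∪ {T} = {G,T} (union, +1)
MX@1: {G} ∪ {C} = {C,G} (union, +1)
LMX@1: {C} ∩ {C,G} = {C} (intersection, +0)
BLMTX@1: {G,T} ∪ {C} = {C,G,T} (union, +1)
BT@2: {G} ∪ {A} = {A,G} (union, +1)
MX@2: {T} ∪ {A} = {A,T} (union, +1)
LMX@2: {T} ∩ {A,T} = {T} (intersection, +0)
BLMTX@2: {A,G} ∪ {T} = {A,G,T} (union, +1)
per-site changes: [3, 3, 3]; total = 9

3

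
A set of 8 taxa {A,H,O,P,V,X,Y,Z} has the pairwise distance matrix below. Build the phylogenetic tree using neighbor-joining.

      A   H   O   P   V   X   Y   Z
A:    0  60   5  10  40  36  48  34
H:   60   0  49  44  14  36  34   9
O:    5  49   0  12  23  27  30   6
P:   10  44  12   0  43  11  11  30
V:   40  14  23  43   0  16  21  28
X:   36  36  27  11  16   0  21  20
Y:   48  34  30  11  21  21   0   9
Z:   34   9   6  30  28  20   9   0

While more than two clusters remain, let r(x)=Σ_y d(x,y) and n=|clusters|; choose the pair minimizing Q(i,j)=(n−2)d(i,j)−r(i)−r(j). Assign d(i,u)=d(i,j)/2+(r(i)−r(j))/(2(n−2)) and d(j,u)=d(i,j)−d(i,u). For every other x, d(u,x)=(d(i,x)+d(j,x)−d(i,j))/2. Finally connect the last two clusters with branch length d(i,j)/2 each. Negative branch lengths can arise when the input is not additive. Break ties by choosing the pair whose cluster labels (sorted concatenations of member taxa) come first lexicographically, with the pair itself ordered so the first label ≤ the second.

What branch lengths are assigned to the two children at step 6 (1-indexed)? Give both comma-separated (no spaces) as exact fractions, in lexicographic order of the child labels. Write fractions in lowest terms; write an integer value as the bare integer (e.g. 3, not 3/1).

85/32,317/32

step 1: merge (A,O) at d=5, Q=-355; branch lengths A→37/4, O→-17/4; new cluster AO
  updated: d(AO,H)=52, d(AO,P)=17/2, d(AO,V)=29, d(AO,X)=29, d(AO,Y)=73/2, d(AO,Z)=35/2
step 2: merge (AO,P) at d=17/2, Q=-555/2; branch lengths AO→27/4, P→7/4; new cluster AOP
  updated: d(AOP,H)=175/4, d(AOP,V)=127/4, d(AOP,X)=63/4, d(AOP,Y)=39/2, d(AOP,Z)=39/2
step 3: merge (H,V) at d=14, Q=-383/2; branch lengths H→41/4, V→15/4; new cluster HV
  updated: d(AOP,HV)=123/4, d(HV,X)=19, d(HV,Y)=41/2, d(HV,Z)=23/2
step 4: merge (AOP,X) at d=63/4, Q=-114; branch lengths AOP→19/2, X→25/4; new cluster AOPX
  updated: d(AOPX,HV)=17, d(AOPX,Y)=99/8, d(AOPX,Z)=95/8
step 5: merge (AOPX,Y) at d=99/8, Q=-467/8; branch lengths AOPX→193/32, Y→203/32; new cluster AOPXY
  updated: d(AOPXY,HV)=201/16, d(AOPXY,Z)=17/4
step 6: merge (AOPXY,HV) at d=201/16, Q=-453/16; branch lengths AOPXY→85/32, HV→317/32; new cluster AHOPVXY
  updated: d(AHOPVXY,Z)=51/32
step 7: merge (AHOPVXY,Z) at d=51/32; branch lengths AHOPVXY→51/64, Z→51/64; new cluster AHOPVXYZ
final tree: ((((((A:37/4,O:-17/4):27/4,P:7/4):19/2,X:25/4):193/32,Y:203/32):85/32,(H:41/4,V:15/4):317/32):51/64,Z:51/64)
total length: 2233/32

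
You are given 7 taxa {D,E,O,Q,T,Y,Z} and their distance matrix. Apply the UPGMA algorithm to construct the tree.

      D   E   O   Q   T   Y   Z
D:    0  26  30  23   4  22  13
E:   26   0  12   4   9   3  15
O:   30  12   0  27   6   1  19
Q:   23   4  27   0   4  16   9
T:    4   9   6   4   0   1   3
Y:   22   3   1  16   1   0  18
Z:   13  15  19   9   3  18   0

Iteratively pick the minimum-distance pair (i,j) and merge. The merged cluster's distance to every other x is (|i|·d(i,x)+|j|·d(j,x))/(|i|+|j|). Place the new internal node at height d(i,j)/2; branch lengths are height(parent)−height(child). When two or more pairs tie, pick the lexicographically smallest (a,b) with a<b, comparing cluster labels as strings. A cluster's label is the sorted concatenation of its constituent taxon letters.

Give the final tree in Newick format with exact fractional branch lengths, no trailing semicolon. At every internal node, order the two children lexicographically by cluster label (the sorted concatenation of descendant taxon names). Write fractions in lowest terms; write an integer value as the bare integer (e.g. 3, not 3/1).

iteration 1: select O,Y (d=1); attach at lengths (1/2, 1/2); label the merged cluster OY
  updated: d(D,OY)=26, d(E,OY)=15/2, d(OY,Q)=43/2, d(OY,T)=7/2, d(OY,Z)=37/2
iteration 2: select T,Z (d=3); attach at lengths (3/2, 3/2); label the merged cluster TZ
  updated: d(D,TZ)=17/2, d(E,TZ)=12, d(OY,TZ)=11, d(Q,TZ)=13/2
iteration 3: select E,Q (d=4); attach at lengths (2, 2); label the merged cluster EQ
  updated: d(D,EQ)=49/2, d(EQ,OY)=29/2, d(EQ,TZ)=37/4
iteration 4: select D,TZ (d=17/2); attach at lengths (17/4, 11/4); label the merged cluster DTZ
  updated: d(DTZ,EQ)=43/3, d(DTZ,OY)=16
iteration 5: select DTZ,EQ (d=43/3); attach at lengths (35/12, 31/6); label the merged cluster DEQTZ
  updated: d(DEQTZ,OY)=77/5
iteration 6: select DEQTZ,OY (d=77/5); attach at lengths (8/15, 36/5); label the merged cluster DEOQTYZ
final tree: (((D:17/4,(T:3/2,Z:3/2):11/4):35/12,(E:2,Q:2):31/6):8/15,(O:1/2,Y:1/2):36/5)
total length: 1849/60

(((D:17/4,(T:3/2,Z:3/2):11/4):35/12,(E:2,Q:2):31/6):8/15,(O:1/2,Y:1/2):36/5)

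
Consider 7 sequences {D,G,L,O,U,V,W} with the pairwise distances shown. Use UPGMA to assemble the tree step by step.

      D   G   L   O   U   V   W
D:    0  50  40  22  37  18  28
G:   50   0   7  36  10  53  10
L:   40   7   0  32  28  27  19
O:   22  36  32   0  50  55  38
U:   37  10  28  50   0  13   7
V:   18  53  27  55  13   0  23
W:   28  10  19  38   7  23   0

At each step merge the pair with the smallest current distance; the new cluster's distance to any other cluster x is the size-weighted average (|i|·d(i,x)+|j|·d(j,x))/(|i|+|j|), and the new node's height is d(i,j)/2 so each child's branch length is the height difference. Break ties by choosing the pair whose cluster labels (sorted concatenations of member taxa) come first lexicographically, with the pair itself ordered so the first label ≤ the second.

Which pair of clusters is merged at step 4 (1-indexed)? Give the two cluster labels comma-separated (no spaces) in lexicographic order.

iteration 1: select G,L (d=7); attach at lengths (7/2, 7/2); label the merged cluster GL
  updated: d(D,GL)=45, d(GL,O)=34, d(GL,U)=19, d(GL,V)=40, d(GL,W)=29/2
iteration 2: select U,W (d=7); attach at lengths (7/2, 7/2); label the merged cluster UW
  updated: d(D,UW)=65/2, d(GL,UW)=67/4, d(O,UW)=44, d(UW,V)=18
iteration 3: select GL,UW (d=67/4); attach at lengths (39/8, 39/8); label the merged cluster GLUW
  updated: d(D,GLUW)=155/4, d(GLUW,O)=39, d(GLUW,V)=29
iteration 4: select D,V (d=18); attach at lengths (9, 9); label the merged cluster DV
  updated: d(DV,GLUW)=271/8, d(DV,O)=77/2
iteration 5: select DV,GLUW (d=271/8); attach at lengths (127/16, 137/16); label the merged cluster DGLUVW
  updated: d(DGLUVW,O)=233/6
iteration 6: select DGLUVW,O (d=233/6); attach at lengths (119/48, 233/12); label the merged cluster DGLOUVW
final tree: (((D:9,V:9):127/16,((G:7/2,L:7/2):39/8,(U:7/2,W:7/2):39/8):137/16):119/48,O:233/12)
total length: 3847/48

D,V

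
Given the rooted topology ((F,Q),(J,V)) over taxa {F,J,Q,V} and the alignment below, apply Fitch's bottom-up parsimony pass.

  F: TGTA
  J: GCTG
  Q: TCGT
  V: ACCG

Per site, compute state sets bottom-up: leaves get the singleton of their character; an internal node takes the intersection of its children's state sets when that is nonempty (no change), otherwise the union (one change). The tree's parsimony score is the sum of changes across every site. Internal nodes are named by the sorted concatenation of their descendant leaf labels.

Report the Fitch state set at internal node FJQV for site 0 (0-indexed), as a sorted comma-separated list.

site 0, node FQ: F={T} ∩ Q={T} → {T} (+0)
site 0, node JV: J={G} ∪ V={A} → {A,G} (+1)
site 0, node FJQV: FQ={T} ∪ JV={A,G} → {A,G,T} (+1)
site 1, node FQ: F={G} ∪ Q={C} → {C,G} (+1)
site 1, node JV: J={C} ∩ V={C} → {C} (+0)
site 1, node FJQV: FQ={C,G} ∩ JV={C} → {C} (+0)
site 2, node FQ: F={T} ∪ Q={G} → {G,T} (+1)
site 2, node JV: J={T} ∪ V={C} → {C,T} (+1)
site 2, node FJQV: FQ={G,T} ∩ JV={C,T} → {T} (+0)
site 3, node FQ: F={A} ∪ Q={T} → {A,T} (+1)
site 3, node JV: J={G} ∩ V={G} → {G} (+0)
site 3, node FJQV: FQ={A,T} ∪ JV={G} → {A,G,T} (+1)
per-site changes: [2, 1, 2, 2]; total = 7

A,G,T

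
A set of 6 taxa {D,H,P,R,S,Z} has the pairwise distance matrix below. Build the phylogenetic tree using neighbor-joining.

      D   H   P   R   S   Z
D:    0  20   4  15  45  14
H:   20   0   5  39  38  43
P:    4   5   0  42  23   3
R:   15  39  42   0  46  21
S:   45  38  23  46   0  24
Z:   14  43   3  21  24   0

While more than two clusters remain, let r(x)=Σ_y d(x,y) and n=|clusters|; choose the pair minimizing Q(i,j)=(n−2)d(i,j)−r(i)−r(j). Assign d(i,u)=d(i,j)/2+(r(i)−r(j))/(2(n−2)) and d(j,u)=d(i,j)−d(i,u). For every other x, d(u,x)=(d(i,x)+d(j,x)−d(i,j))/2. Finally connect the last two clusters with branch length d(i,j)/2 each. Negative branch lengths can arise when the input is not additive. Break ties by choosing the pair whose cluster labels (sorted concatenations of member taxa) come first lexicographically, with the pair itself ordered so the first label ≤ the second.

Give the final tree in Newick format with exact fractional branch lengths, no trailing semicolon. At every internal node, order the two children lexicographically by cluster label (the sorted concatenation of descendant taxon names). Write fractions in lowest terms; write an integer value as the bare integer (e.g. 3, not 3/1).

iteration 1: select H,P (d=5, Q=-202); attach at lengths (11, -6); label the merged cluster HP
  updated: d(D,HP)=19/2, d(HP,R)=38, d(HP,S)=28, d(HP,Z)=41/2
iteration 2: select D,R (d=15, Q=-317/2); attach at lengths (17/12, 163/12); label the merged cluster DR
  updated: d(DR,HP)=65/4, d(DR,S)=38, d(DR,Z)=10
iteration 3: select DR,Z (d=10, Q=-395/4); attach at lengths (119/16, 41/16); label the merged cluster DRZ
  updated: d(DRZ,HP)=107/8, d(DRZ,S)=26
iteration 4: select DRZ,HP (d=107/8, Q=-539/8); attach at lengths (91/16, 123/16); label the merged cluster DHPRZ
  updated: d(DHPRZ,S)=325/16
iteration 5: select DHPRZ,S (d=325/16); attach at lengths (325/32, 325/32); label the merged cluster DHPRSZ
final tree: ((((D:17/12,R:163/12):119/16,Z:41/16):91/16,(H:11,P:-6):123/16):325/32,S:325/32)
total length: 1019/16

((((D:17/12,R:163/12):119/16,Z:41/16):91/16,(H:11,P:-6):123/16):325/32,S:325/32)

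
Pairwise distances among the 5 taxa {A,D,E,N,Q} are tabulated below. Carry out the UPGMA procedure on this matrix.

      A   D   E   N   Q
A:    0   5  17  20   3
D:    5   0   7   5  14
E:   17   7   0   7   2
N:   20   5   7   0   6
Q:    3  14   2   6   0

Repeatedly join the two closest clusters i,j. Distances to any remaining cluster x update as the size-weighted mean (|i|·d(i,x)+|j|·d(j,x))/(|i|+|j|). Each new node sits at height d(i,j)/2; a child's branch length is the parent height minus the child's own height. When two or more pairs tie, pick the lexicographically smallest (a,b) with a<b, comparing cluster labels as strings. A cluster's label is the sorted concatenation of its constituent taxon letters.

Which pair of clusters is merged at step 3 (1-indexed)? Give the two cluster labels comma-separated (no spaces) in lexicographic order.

EQ,N

iteration 1: select E,Q (d=2); attach at lengths (1, 1); label the merged cluster EQ
  updated: d(A,EQ)=10, d(D,EQ)=21/2, d(EQ,N)=13/2
iteration 2: select A,D (d=5); attach at lengths (5/2, 5/2); label the merged cluster AD
  updated: d(AD,EQ)=41/4, d(AD,N)=25/2
iteration 3: select EQ,N (d=13/2); attach at lengths (9/4, 13/4); label the merged cluster ENQ
  updated: d(AD,ENQ)=11
iteration 4: select AD,ENQ (d=11); attach at lengths (3, 9/4); label the merged cluster ADENQ
final tree: ((A:5/2,D:5/2):3,((E:1,Q:1):9/4,N:13/4):9/4)
total length: 71/4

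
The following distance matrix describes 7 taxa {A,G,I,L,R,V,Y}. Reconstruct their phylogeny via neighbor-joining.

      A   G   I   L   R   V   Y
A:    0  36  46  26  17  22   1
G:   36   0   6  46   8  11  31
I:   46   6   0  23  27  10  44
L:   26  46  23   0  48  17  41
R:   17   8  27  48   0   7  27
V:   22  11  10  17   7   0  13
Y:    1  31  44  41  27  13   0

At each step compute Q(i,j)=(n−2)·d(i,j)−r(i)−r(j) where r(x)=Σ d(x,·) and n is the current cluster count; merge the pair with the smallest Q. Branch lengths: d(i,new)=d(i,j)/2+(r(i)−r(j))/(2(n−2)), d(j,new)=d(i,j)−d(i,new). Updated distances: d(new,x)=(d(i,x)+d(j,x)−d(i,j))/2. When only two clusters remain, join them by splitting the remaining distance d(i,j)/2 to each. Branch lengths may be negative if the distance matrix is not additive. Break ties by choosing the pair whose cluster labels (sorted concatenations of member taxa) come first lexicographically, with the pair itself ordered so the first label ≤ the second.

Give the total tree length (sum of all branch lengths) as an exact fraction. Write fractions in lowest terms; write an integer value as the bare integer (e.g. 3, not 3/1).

step 1: merge (A,Y) at d=1, Q=-300; branch lengths A→-2/5, Y→7/5; new cluster AY
  updated: d(AY,G)=33, d(AY,I)=89/2, d(AY,L)=33, d(AY,R)=43/2, d(AY,V)=17
step 2: merge (G,I) at d=6, Q=-381/2; branch lengths G→35/16, I→61/16; new cluster GI
  updated: d(AY,GI)=143/4, d(GI,L)=63/2, d(GI,R)=29/2, d(GI,V)=15/2
step 3: merge (AY,L) at d=33, Q=-551/4; branch lengths AY→307/24, L→485/24; new cluster ALY
  updated: d(ALY,GI)=137/8, d(ALY,R)=73/4, d(ALY,V)=1/2
step 4: merge (ALY,V) at d=1/2, Q=-399/8; branch lengths ALY→175/32, V→-159/32; new cluster ALVY
  updated: d(ALVY,GI)=193/16, d(ALVY,R)=99/8
step 5: merge (ALVY,GI) at d=193/16, Q=-623/16; branch lengths ALVY→159/32, GI→227/32; new cluster AGILVY
  updated: d(AGILVY,R)=237/32
step 6: merge (AGILVY,R) at d=237/32; branch lengths AGILVY→237/64, R→237/64; new cluster AGILRVY
final tree: (((((A:-2/5,Y:7/5):307/24,L:485/24):175/32,V:-159/32):159/32,(G:35/16,I:61/16):227/32):237/64,R:237/64)
total length: 1919/32

1919/32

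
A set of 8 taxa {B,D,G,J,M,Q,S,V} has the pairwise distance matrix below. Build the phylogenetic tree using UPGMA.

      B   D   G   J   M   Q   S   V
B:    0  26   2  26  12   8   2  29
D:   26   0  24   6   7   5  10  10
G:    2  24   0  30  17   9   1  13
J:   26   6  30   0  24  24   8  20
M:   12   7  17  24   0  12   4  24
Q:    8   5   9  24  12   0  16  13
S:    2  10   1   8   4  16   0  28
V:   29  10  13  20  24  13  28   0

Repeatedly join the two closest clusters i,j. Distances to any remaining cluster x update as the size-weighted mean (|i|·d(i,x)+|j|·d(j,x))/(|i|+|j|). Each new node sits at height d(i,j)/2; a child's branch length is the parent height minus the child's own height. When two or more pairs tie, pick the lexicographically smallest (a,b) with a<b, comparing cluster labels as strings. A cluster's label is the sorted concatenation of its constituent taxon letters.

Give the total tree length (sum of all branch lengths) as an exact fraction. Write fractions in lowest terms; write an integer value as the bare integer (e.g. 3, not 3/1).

1. join G+S (d=1) ⇒ GS; edges |G|=1/2, |S|=1/2
  updated: d(B,GS)=2, d(D,GS)=17, d(GS,J)=19, d(GS,M)=21/2, d(GS,Q)=25/2, d(GS,V)=41/2
2. join B+GS (d=2) ⇒ BGS; edges |B|=1, |GS|=1/2
  updated: d(BGS,D)=20, d(BGS,J)=64/3, d(BGS,M)=11, d(BGS,Q)=11, d(BGS,V)=70/3
3. join D+Q (d=5) ⇒ DQ; edges |D|=5/2, |Q|=5/2
  updated: d(BGS,DQ)=31/2, d(DQ,J)=15, d(DQ,M)=19/2, d(DQ,V)=23/2
4. join DQ+M (d=19/2) ⇒ DMQ; edges |DQ|=9/4, |M|=19/4
  updated: d(BGS,DMQ)=14, d(DMQ,J)=18, d(DMQ,V)=47/3
5. join BGS+DMQ (d=14) ⇒ BDGMQS; edges |BGS|=6, |DMQ|=9/4
  updated: d(BDGMQS,J)=59/3, d(BDGMQS,V)=39/2
6. join BDGMQS+V (d=39/2) ⇒ BDGMQSV; edges |BDGMQS|=11/4, |V|=39/4
  updated: d(BDGMQSV,J)=138/7
7. join BDGMQSV+J (d=138/7) ⇒ BDGJMQSV; edges |BDGMQSV|=3/28, |J|=69/7
final tree: ((((B:1,(G:1/2,S:1/2):1/2):6,((D:5/2,Q:5/2):9/4,M:19/4):9/4):11/4,V:39/4):3/28,J:69/7)
total length: 633/14

633/14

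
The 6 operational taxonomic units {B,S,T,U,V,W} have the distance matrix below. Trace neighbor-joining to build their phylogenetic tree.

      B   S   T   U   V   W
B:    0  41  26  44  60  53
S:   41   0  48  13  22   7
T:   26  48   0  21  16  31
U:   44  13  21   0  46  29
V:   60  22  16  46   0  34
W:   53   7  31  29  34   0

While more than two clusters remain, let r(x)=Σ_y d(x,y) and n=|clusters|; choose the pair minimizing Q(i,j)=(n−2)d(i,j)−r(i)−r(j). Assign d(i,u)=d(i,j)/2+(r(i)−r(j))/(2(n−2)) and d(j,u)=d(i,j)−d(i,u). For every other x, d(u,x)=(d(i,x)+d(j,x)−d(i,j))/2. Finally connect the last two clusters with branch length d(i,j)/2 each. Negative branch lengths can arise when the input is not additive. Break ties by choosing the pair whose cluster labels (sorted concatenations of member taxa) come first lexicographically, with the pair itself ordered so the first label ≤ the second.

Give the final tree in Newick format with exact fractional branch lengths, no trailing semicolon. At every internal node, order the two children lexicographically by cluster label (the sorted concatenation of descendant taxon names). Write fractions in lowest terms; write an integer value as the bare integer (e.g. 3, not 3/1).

step 1: merge (B,T) at d=26, Q=-262; branch lengths B→93/4, T→11/4; new cluster BT
  updated: d(BT,S)=63/2, d(BT,U)=39/2, d(BT,V)=25, d(BT,W)=29
step 2: merge (BT,V) at d=25, Q=-157; branch lengths BT→53/6, V→97/6; new cluster BTV
  updated: d(BTV,S)=57/4, d(BTV,U)=81/4, d(BTV,W)=19
step 3: merge (BTV,U) at d=81/4, Q=-301/4; branch lengths BTV→127/16, U→197/16; new cluster BTUV
  updated: d(BTUV,S)=7/2, d(BTUV,W)=111/8
step 4: merge (BTUV,S) at d=7/2, Q=-195/8; branch lengths BTUV→83/16, S→-27/16; new cluster BSTUV
  updated: d(BSTUV,W)=139/16
step 5: merge (BSTUV,W) at d=139/16; branch lengths BSTUV→139/32, W→139/32; new cluster BSTUVW
final tree: (((((B:93/4,T:11/4):53/6,V:97/6):127/16,U:197/16):83/16,S:-27/16):139/32,W:139/32)
total length: 1335/16

(((((B:93/4,T:11/4):53/6,V:97/6):127/16,U:197/16):83/16,S:-27/16):139/32,W:139/32)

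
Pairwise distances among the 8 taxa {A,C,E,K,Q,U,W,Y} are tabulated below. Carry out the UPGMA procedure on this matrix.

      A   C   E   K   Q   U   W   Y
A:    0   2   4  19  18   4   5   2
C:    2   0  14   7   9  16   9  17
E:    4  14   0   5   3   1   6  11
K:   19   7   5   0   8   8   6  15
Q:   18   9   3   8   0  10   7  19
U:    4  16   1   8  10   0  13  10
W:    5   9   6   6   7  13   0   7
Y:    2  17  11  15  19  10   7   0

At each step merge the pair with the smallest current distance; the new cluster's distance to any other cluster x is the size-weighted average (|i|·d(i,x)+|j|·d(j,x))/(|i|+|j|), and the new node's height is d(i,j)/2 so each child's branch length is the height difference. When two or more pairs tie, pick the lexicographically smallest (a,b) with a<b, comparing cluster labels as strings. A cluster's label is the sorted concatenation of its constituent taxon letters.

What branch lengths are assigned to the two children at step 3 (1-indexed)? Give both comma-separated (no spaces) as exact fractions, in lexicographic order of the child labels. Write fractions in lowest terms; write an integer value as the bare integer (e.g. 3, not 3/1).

3,3

iteration 1: select E,U (d=1); attach at lengths (1/2, 1/2); label the merged cluster EU
  updated: d(A,EU)=4, d(C,EU)=15, d(EU,K)=13/2, d(EU,Q)=13/2, d(EU,W)=19/2, d(EU,Y)=21/2
iteration 2: select A,C (d=2); attach at lengths (1, 1); label the merged cluster AC
  updated: d(AC,EU)=19/2, d(AC,K)=13, d(AC,Q)=27/2, d(AC,W)=7, d(AC,Y)=19/2
iteration 3: select K,W (d=6); attach at lengths (3, 3); label the merged cluster KW
  updated: d(AC,KW)=10, d(EU,KW)=8, d(KW,Q)=15/2, d(KW,Y)=11
iteration 4: select EU,Q (d=13/2); attach at lengths (11/4, 13/4); label the merged cluster EQU
  updated: d(AC,EQU)=65/6, d(EQU,KW)=47/6, d(EQU,Y)=40/3
iteration 5: select EQU,KW (d=47/6); attach at lengths (2/3, 11/12); label the merged cluster EKQUW
  updated: d(AC,EKQUW)=21/2, d(EKQUW,Y)=62/5
iteration 6: select AC,Y (d=19/2); attach at lengths (15/4, 19/4); label the merged cluster ACY
  updated: d(ACY,EKQUW)=167/15
iteration 7: select ACY,EKQUW (d=167/15); attach at lengths (49/60, 33/20); label the merged cluster ACEKQUWY
final tree: (((A:1,C:1):15/4,Y:19/4):49/60,(((E:1/2,U:1/2):11/4,Q:13/4):2/3,(K:3,W:3):11/12):33/20)
total length: 551/20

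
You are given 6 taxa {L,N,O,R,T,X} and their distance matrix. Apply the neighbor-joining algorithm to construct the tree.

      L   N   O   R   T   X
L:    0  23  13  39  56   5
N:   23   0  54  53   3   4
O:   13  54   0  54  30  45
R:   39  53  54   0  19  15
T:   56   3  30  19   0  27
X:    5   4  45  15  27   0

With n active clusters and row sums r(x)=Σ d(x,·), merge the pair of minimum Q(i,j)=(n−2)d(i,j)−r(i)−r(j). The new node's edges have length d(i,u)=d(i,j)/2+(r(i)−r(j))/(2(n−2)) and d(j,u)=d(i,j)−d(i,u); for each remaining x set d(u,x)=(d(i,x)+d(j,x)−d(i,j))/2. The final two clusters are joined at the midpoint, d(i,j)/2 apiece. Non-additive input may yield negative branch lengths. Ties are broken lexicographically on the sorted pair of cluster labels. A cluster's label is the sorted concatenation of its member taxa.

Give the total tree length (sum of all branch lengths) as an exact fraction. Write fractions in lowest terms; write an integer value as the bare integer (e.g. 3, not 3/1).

1. join L+O (d=13, Q=-280) ⇒ LO; edges |L|=-1, |O|=14
  updated: d(LO,N)=32, d(LO,R)=40, d(LO,T)=73/2, d(LO,X)=37/2
2. join N+T (d=3, Q=-337/2) ⇒ NT; edges |N|=31/12, |T|=5/12
  updated: d(LO,NT)=131/4, d(NT,R)=69/2, d(NT,X)=14
3. join LO+NT (d=131/4, Q=-107) ⇒ LNOT; edges |LO|=151/8, |NT|=111/8
  updated: d(LNOT,R)=167/8, d(LNOT,X)=-1/8
4. join LNOT+R (d=167/8, Q=-143/4) ⇒ LNORT; edges |LNOT|=23/8, |R|=18
  updated: d(LNORT,X)=-3
5. join LNORT+X (d=-3) ⇒ LNORTX; edges |LNORT|=-3/2, |X|=-3/2
final tree: ((((L:-1,O:14):151/8,(N:31/12,T:5/12):111/8):23/8,R:18):-3/2,X:-3/2)
total length: 533/8

533/8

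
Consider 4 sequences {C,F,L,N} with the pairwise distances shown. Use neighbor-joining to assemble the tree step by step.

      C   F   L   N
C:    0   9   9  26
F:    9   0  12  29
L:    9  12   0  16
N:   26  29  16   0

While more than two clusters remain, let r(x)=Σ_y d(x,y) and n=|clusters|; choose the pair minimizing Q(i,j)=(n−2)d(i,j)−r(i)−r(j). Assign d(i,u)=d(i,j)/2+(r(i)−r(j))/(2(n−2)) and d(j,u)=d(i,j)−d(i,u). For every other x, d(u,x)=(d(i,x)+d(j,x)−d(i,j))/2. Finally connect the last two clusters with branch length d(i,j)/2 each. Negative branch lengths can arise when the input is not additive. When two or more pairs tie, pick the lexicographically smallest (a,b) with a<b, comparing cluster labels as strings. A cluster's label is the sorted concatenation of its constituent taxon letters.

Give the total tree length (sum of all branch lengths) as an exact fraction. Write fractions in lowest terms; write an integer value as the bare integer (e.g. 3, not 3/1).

step 1: merge (C,F) at d=9, Q=-76; branch lengths C→3, F→6; new cluster CF
  updated: d(CF,L)=6, d(CF,N)=23
step 2: merge (CF,L) at d=6, Q=-45; branch lengths CF→13/2, L→-1/2; new cluster CFL
  updated: d(CFL,N)=33/2
step 3: merge (CFL,N) at d=33/2; branch lengths CFL→33/4, N→33/4; new cluster CFLN
final tree: (((C:3,F:6):13/2,L:-1/2):33/4,N:33/4)
total length: 63/2

63/2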